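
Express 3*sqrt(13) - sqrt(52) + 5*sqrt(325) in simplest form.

26*sqrt(13)

3*sqrt(13) = 3*sqrt(13); sqrt(52) = 2*sqrt(13); 5*sqrt(325) = 25*sqrt(13)
Combine: (3 - 2 + 25)·sqrt(13) = 26*sqrt(13)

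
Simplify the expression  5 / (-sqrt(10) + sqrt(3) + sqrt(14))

(-35*sqrt(10) - 5*sqrt(14) + 105*sqrt(3) + 20*sqrt(105))/119

Group as (sqrt(3) + sqrt(14)) - sqrt(10); multiply by (sqrt(3) + sqrt(14)) + sqrt(10), then rationalise the remaining surd.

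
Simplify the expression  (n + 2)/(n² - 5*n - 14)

1/(n - 7)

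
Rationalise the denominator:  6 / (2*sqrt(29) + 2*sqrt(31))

Multiply numerator and denominator by -2*sqrt(31) + 2*sqrt(29).
Denominator becomes -8; numerator becomes -12*sqrt(31) + 12*sqrt(29).

(-3*sqrt(29) + 3*sqrt(31))/2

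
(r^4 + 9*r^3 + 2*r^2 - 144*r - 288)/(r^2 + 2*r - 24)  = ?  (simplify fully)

r^2 + 7*r + 12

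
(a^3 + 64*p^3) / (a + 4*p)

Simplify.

a^3 + (4*p)^3 = (a + 4*p)(a^2 - 4*a*p + 16*p^2).

a^2 - 4*a*p + 16*p^2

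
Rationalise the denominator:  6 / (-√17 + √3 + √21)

Group as (√3 + √21) - √17; multiply by (√3 + √21) + √17, then rationalise the remaining surd.

(-42*√17 - 6*√21 + 210*√3 + 36*√119)/203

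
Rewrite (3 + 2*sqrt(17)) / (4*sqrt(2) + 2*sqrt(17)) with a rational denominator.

Multiply numerator and denominator by -4*sqrt(2) + 2*sqrt(17).
Denominator becomes 36; numerator becomes -8*sqrt(34) - 12*sqrt(2) + 6*sqrt(17) + 68.

(-4*sqrt(34) - 6*sqrt(2) + 3*sqrt(17) + 34)/18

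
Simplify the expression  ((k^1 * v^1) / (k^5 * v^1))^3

Inside the bracket: (k^-4)
Raise to the power 3: (k^-12)

k^(-12)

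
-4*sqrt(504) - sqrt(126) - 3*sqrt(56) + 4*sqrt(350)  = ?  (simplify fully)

-13*sqrt(14)

4*sqrt(504) = 24*sqrt(14); sqrt(126) = 3*sqrt(14); 3*sqrt(56) = 6*sqrt(14); 4*sqrt(350) = 20*sqrt(14)
Combine: (-24 - 3 - 6 + 20)·sqrt(14) = -13*sqrt(14)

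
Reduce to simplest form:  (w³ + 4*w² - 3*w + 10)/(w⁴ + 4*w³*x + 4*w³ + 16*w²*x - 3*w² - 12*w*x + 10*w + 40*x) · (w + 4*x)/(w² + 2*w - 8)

Factor: w³ + 4*w² - 3*w + 10 = (w + 5)·(w² - w + 2);  w⁴ + 4*w³*x + 4*w³ + 16*w²*x - 3*w² - 12*w*x + 10*w + 40*x = (w + 4*x)·(w² - w + 2)·(w + 5);  w² + 2*w - 8 = (w + 4)·(w - 2)
Cancel the common factors (w² - w + 2), (w + 4*x), (w + 5).

1/(w² + 2*w - 8)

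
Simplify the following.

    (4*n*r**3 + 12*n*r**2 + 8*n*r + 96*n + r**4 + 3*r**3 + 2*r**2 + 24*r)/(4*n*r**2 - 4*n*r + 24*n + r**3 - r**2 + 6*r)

Factor: 4*n*r**3 + 12*n*r**2 + 8*n*r + 96*n + r**4 + 3*r**3 + 2*r**2 + 24*r = (r**2 - r + 6)*(4*n + r)*(r + 4);  4*n*r**2 - 4*n*r + 24*n + r**3 - r**2 + 6*r = (r**2 - r + 6)*(4*n + r)
Cancel the common factors (r**2 - r + 6), (4*n + r).

r + 4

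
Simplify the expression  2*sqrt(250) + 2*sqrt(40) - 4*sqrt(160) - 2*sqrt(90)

-8*sqrt(10)

2*sqrt(250) = 10*sqrt(10); 2*sqrt(40) = 4*sqrt(10); 4*sqrt(160) = 16*sqrt(10); 2*sqrt(90) = 6*sqrt(10)
Combine: (10 + 4 - 16 - 6)·sqrt(10) = -8*sqrt(10)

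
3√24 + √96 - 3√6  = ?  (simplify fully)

3√24 = 6*√6; √96 = 4*√6; 3√6 = 3*√6
Combine: (6 + 4 - 3)·√6 = 7*√6

7*√6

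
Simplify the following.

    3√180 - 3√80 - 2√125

-4*√5

3√180 = 18*√5; 3√80 = 12*√5; 2√125 = 10*√5
Combine: (18 - 12 - 10)·√5 = -4*√5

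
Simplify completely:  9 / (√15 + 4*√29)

Multiply numerator and denominator by -4*√29 + √15.
Denominator becomes -449; numerator becomes -36*√29 + 9*√15.

(-9*√15 + 36*√29)/449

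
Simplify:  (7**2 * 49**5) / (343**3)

7**2 = 7**2; 49**5 = 7**10; 343**3 = 7**9
Combine exponents: 7**3

7**3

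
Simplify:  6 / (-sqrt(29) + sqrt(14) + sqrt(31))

(-24*sqrt(29) + 18*sqrt(31) + 69*sqrt(14) + 3*sqrt(12586))/370

Group as (sqrt(14) + sqrt(31)) - sqrt(29); multiply by (sqrt(14) + sqrt(31)) + sqrt(29), then rationalise the remaining surd.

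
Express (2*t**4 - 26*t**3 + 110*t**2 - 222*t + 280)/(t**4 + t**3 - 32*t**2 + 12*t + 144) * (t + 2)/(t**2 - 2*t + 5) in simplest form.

(2*t - 14)/(t**2 + 3*t - 18)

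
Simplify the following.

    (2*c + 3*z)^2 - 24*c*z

After expansion: 4*c^2 - 12*c*z + 9*z^2 — a perfect-square trinomial.

(2*c - 3*z)^2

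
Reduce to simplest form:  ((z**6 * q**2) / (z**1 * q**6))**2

z**10/q**8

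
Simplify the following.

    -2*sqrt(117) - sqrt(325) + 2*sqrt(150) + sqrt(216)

-11*sqrt(13) + 16*sqrt(6)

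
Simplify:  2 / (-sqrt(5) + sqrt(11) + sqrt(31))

Group as (sqrt(11) + sqrt(31)) - sqrt(5); multiply by (sqrt(11) + sqrt(31)) + sqrt(5), then rationalise the remaining surd.

(-50*sqrt(11) - 4*sqrt(1705) + 74*sqrt(5) + 30*sqrt(31))/5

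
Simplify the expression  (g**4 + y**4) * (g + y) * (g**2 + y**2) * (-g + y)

-g**8 + y**8

(y+g)(y-g) = -g**2 + y**2; continue pairing.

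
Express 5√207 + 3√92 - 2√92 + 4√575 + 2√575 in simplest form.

47*√23

5√207 = 15*√23; 3√92 = 6*√23; 2√92 = 4*√23; 4√575 = 20*√23; 2√575 = 10*√23
Combine: (15 + 6 - 4 + 20 + 10)·√23 = 47*√23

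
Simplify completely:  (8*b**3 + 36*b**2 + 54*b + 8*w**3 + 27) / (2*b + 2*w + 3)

(2*w)**3 + (2*b + 3)**3 = (2*b + 2*w + 3)(4*b**2 - 4*b*w + 12*b + 4*w**2 - 6*w + 9).

4*b**2 - 4*b*w + 12*b + 4*w**2 - 6*w + 9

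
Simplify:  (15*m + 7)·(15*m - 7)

225*m² - 49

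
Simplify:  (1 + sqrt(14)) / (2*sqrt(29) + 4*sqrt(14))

Multiply numerator and denominator by -2*sqrt(29) + 4*sqrt(14).
Denominator becomes 108; numerator becomes -2*sqrt(406) - 2*sqrt(29) + 4*sqrt(14) + 56.

(-sqrt(406) - sqrt(29) + 2*sqrt(14) + 28)/54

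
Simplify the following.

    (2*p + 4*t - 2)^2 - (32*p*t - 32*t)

Expanding gives 4*p^2 - 16*p*t - 8*p + 16*t^2 + 16*t + 4, a perfect square.

4*(-p + 2*t + 1)^2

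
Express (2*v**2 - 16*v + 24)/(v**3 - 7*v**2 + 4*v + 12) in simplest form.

Factor: 2*v**2 - 16*v + 24 = 2*(v - 6)*(v - 2);  v**3 - 7*v**2 + 4*v + 12 = (v - 6)*(v + 1)*(v - 2)
Cancel the common factors (v - 2), (v - 6).

2/(v + 1)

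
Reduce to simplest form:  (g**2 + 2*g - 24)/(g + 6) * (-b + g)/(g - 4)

Factor: g**2 + 2*g - 24 = (g - 4)*(g + 6)
Cancel the common factors (g - 4), (g + 6).

-b + g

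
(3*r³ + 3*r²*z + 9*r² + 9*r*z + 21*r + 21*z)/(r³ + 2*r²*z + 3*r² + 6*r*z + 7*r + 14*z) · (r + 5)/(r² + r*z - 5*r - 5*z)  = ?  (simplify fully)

(3*r + 15)/(r² + 2*r*z - 5*r - 10*z)

Factor: 3*r³ + 3*r²*z + 9*r² + 9*r*z + 21*r + 21*z = 3·(r² + 3*r + 7)·(r + z);  r³ + 2*r²*z + 3*r² + 6*r*z + 7*r + 14*z = (r² + 3*r + 7)·(r + 2*z);  r² + r*z - 5*r - 5*z = (r - 5)·(r + z)
Cancel the common factors (r² + 3*r + 7), (r + z).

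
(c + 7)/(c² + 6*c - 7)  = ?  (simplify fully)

1/(c - 1)

Factor: c² + 6*c - 7 = (c + 7)·(c - 1)
Cancel the common factor (c + 7).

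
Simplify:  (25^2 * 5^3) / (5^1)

25^2 = 5^4; 5^3 = 5^3; 5^1 = 5^1
Combine exponents: 5^6

5^6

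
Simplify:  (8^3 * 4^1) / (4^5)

2^1

8^3 = 2^9; 4^1 = 2^2; 4^5 = 2^10
Combine exponents: 2^1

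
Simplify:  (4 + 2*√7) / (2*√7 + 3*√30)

(-14 - 4*√7 + 6*√30 + 3*√210)/121

Multiply numerator and denominator by -3*√30 + 2*√7.
Denominator becomes -242; numerator becomes -6*√210 - 12*√30 + 8*√7 + 28.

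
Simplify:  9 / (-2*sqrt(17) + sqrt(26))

(-6*sqrt(17) - 3*sqrt(26))/14

Multiply numerator and denominator by sqrt(26) + 2*sqrt(17).
Denominator becomes -42; numerator becomes 9*sqrt(26) + 18*sqrt(17).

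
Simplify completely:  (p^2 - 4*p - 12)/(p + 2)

p - 6

Factor: p^2 - 4*p - 12 = (p + 2)*(p - 6)
Cancel the common factor (p + 2).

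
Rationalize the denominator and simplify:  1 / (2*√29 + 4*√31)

(-√29 + 2*√31)/190

Multiply numerator and denominator by -2*√29 + 4*√31.
Denominator becomes 380; numerator becomes -2*√29 + 4*√31.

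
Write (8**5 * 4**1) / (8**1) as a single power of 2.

2**14

8**5 = 2**15; 4**1 = 2**2; 8**1 = 2**3
Combine exponents: 2**14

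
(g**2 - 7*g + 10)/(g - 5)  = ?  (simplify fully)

g - 2

Factor: g**2 - 7*g + 10 = (g - 2)*(g - 5)
Cancel the common factor (g - 5).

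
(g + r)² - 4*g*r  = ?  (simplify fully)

(g - r)²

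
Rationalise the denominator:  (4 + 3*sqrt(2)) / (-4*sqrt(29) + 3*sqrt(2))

(-6*sqrt(58) - 8*sqrt(29) - 9 - 6*sqrt(2))/223

Multiply numerator and denominator by 3*sqrt(2) + 4*sqrt(29).
Denominator becomes -446; numerator becomes 12*sqrt(2) + 18 + 16*sqrt(29) + 12*sqrt(58).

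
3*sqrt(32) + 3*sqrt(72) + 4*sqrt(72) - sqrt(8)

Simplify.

3*sqrt(32) = 12*sqrt(2); 3*sqrt(72) = 18*sqrt(2); 4*sqrt(72) = 24*sqrt(2); sqrt(8) = 2*sqrt(2)
Combine: (12 + 18 + 24 - 2)·sqrt(2) = 52*sqrt(2)

52*sqrt(2)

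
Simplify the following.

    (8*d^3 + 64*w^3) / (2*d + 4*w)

4*d^2 - 8*d*w + 16*w^2

(2*d)^3 + (4*w)^3 = (2*d + 4*w)(4*d^2 - 8*d*w + 16*w^2).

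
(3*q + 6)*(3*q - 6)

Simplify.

9*q^2 - 36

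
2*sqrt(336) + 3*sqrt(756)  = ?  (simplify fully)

26*sqrt(21)

2*sqrt(336) = 8*sqrt(21); 3*sqrt(756) = 18*sqrt(21)
Combine: (8 + 18)·sqrt(21) = 26*sqrt(21)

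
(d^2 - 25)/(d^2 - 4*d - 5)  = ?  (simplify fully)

Factor: d^2 - 25 = (d - 5)*(d + 5);  d^2 - 4*d - 5 = (d - 5)*(d + 1)
Cancel the common factor (d - 5).

(d + 5)/(d + 1)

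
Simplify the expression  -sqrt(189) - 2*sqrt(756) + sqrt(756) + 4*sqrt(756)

sqrt(189) = 3*sqrt(21); 2*sqrt(756) = 12*sqrt(21); sqrt(756) = 6*sqrt(21); 4*sqrt(756) = 24*sqrt(21)
Combine: (-3 - 12 + 6 + 24)·sqrt(21) = 15*sqrt(21)

15*sqrt(21)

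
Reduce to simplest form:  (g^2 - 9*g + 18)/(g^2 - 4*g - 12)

Factor: g^2 - 9*g + 18 = (g - 6)*(g - 3);  g^2 - 4*g - 12 = (g + 2)*(g - 6)
Cancel the common factor (g - 6).

(g - 3)/(g + 2)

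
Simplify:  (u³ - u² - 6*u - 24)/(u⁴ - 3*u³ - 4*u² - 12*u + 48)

1/(u - 2)

Factor: u³ - u² - 6*u - 24 = (u - 4)·(u² + 3*u + 6);  u⁴ - 3*u³ - 4*u² - 12*u + 48 = (u - 2)·(u² + 3*u + 6)·(u - 4)
Cancel the common factors (u² + 3*u + 6), (u - 4).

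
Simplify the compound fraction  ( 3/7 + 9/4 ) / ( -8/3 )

Numerator: 3/7 + 9/4 = 75/28
Denominator: -8/3 = -8/3
Divide: (75/28) · (-3/8) = -225/224

-225/224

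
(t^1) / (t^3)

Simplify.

Quotient: (t^-2)

t^(-2)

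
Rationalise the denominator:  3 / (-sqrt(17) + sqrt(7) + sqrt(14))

Group as (sqrt(7) + sqrt(14)) - sqrt(17); multiply by (sqrt(7) + sqrt(14)) + sqrt(17), then rationalise the remaining surd.

(-6*sqrt(17) + 15*sqrt(14) + 36*sqrt(7) + 21*sqrt(34))/188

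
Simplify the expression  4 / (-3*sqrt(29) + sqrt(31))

(-6*sqrt(29) - 2*sqrt(31))/115

Multiply numerator and denominator by sqrt(31) + 3*sqrt(29).
Denominator becomes -230; numerator becomes 4*sqrt(31) + 12*sqrt(29).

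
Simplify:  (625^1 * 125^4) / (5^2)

5^14

625^1 = 5^4; 125^4 = 5^12; 5^2 = 5^2
Combine exponents: 5^14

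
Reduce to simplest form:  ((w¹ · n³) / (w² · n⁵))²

1/(n⁴*w²)

Inside the bracket: (w^-1) · (n^-2)
Raise to the power 2: (w^-2) · (n^-4)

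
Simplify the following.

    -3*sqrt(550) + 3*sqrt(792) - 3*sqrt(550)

3*sqrt(550) = 15*sqrt(22); 3*sqrt(792) = 18*sqrt(22); 3*sqrt(550) = 15*sqrt(22)
Combine: (-15 + 18 - 15)·sqrt(22) = -12*sqrt(22)

-12*sqrt(22)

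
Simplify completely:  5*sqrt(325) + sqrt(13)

26*sqrt(13)

5*sqrt(325) = 25*sqrt(13); sqrt(13) = sqrt(13)
Combine: (25 + 1)·sqrt(13) = 26*sqrt(13)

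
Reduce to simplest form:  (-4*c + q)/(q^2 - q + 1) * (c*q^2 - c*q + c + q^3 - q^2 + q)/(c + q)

-4*c + q

Factor: c*q^2 - c*q + c + q^3 - q^2 + q = (c + q)*(q^2 - q + 1)
Cancel the common factors (q^2 - q + 1), (c + q).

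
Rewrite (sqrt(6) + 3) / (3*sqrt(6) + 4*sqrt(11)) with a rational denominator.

Multiply numerator and denominator by -4*sqrt(11) + 3*sqrt(6).
Denominator becomes -122; numerator becomes -12*sqrt(11) - 4*sqrt(66) + 18 + 9*sqrt(6).

(-9*sqrt(6) - 18 + 4*sqrt(66) + 12*sqrt(11))/122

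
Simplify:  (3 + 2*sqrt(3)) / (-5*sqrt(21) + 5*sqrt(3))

Multiply numerator and denominator by 5*sqrt(3) + 5*sqrt(21).
Denominator becomes -450; numerator becomes 15*sqrt(3) + 30 + 15*sqrt(21) + 30*sqrt(7).

(-2*sqrt(7) - sqrt(21) - 2 - sqrt(3))/30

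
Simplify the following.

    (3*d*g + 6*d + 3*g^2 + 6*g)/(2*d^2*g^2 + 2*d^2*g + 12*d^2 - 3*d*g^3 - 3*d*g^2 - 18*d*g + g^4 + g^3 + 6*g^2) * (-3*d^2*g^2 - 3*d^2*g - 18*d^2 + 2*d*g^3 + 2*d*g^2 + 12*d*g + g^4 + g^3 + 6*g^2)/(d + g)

(-9*d*g - 18*d - 3*g^2 - 6*g)/(2*d - g)

Factor: 3*d*g + 6*d + 3*g^2 + 6*g = 3*(d + g)*(g + 2);  2*d^2*g^2 + 2*d^2*g + 12*d^2 - 3*d*g^3 - 3*d*g^2 - 18*d*g + g^4 + g^3 + 6*g^2 = (-d + g)*(g^2 + g + 6)*(-2*d + g);  -3*d^2*g^2 - 3*d^2*g - 18*d^2 + 2*d*g^3 + 2*d*g^2 + 12*d*g + g^4 + g^3 + 6*g^2 = (-d + g)*(g^2 + g + 6)*(3*d + g)
Cancel the common factors (g^2 + g + 6), (-d + g), (d + g).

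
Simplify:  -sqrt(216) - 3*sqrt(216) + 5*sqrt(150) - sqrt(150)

-4*sqrt(6)

sqrt(216) = 6*sqrt(6); 3*sqrt(216) = 18*sqrt(6); 5*sqrt(150) = 25*sqrt(6); sqrt(150) = 5*sqrt(6)
Combine: (-6 - 18 + 25 - 5)·sqrt(6) = -4*sqrt(6)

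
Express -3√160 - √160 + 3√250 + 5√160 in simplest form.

3√160 = 12*√10; √160 = 4*√10; 3√250 = 15*√10; 5√160 = 20*√10
Combine: (-12 - 4 + 15 + 20)·√10 = 19*√10

19*√10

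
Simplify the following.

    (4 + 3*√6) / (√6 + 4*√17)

(-9 - 2*√6 + 8*√17 + 6*√102)/133

Multiply numerator and denominator by -4*√17 + √6.
Denominator becomes -266; numerator becomes -12*√102 - 16*√17 + 4*√6 + 18.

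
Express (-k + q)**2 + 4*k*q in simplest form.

(k + q)**2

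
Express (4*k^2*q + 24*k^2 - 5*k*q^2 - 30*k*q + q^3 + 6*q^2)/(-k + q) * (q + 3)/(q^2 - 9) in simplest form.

Factor: 4*k^2*q + 24*k^2 - 5*k*q^2 - 30*k*q + q^3 + 6*q^2 = (-k + q)*(q + 6)*(-4*k + q);  q^2 - 9 = (q - 3)*(q + 3)
Cancel the common factors (-k + q), (q + 3).

(-4*k*q - 24*k + q^2 + 6*q)/(q - 3)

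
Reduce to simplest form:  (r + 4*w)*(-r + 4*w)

-r^2 + 16*w^2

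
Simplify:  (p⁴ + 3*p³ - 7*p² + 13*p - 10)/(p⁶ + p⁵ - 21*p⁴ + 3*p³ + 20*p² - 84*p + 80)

1/(p² - 2*p - 8)

Factor: p⁴ + 3*p³ - 7*p² + 13*p - 10 = (p + 5)·(p² - p + 2)·(p - 1);  p⁶ + p⁵ - 21*p⁴ + 3*p³ + 20*p² - 84*p + 80 = (p + 2)·(p + 5)·(p - 4)·(p - 1)·(p² - p + 2)
Cancel the common factors (p² - p + 2), (p + 5), (p - 1).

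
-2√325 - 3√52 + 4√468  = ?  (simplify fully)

8*√13

2√325 = 10*√13; 3√52 = 6*√13; 4√468 = 24*√13
Combine: (-10 - 6 + 24)·√13 = 8*√13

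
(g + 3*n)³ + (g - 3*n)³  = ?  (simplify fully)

2*g*(g² + 27*n²)

Only the even-power cross terms survive.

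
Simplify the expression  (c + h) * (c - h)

Telescope via difference of squares: (c+h)(c-h) = c^2 - h^2.

c^2 - h^2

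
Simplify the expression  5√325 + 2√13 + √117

5√325 = 25*√13; 2√13 = 2*√13; √117 = 3*√13
Combine: (25 + 2 + 3)·√13 = 30*√13

30*√13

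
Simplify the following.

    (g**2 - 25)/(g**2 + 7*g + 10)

(g - 5)/(g + 2)

Factor: g**2 - 25 = (g - 5)*(g + 5);  g**2 + 7*g + 10 = (g + 2)*(g + 5)
Cancel the common factor (g + 5).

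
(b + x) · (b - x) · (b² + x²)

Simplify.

b⁴ - x⁴

(b+x)(b-x) = b² - x²; continue pairing.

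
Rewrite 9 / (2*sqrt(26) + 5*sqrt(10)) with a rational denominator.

Multiply numerator and denominator by -2*sqrt(26) + 5*sqrt(10).
Denominator becomes 146; numerator becomes -18*sqrt(26) + 45*sqrt(10).

(-18*sqrt(26) + 45*sqrt(10))/146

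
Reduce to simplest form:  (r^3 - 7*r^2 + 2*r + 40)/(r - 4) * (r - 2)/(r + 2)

Factor: r^3 - 7*r^2 + 2*r + 40 = (r - 5)*(r - 4)*(r + 2)
Cancel the common factors (r + 2), (r - 4).

r^2 - 7*r + 10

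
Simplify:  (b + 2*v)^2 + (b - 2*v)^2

2*b^2 + 8*v^2

Only the even-power cross terms survive.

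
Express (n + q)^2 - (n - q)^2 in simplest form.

4*n*q

Only the odd-power cross terms survive.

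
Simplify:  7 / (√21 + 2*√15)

(-7*√21 + 14*√15)/39

Multiply numerator and denominator by -2*√15 + √21.
Denominator becomes -39; numerator becomes -14*√15 + 7*√21.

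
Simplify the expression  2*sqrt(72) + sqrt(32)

16*sqrt(2)

2*sqrt(72) = 12*sqrt(2); sqrt(32) = 4*sqrt(2)
Combine: (12 + 4)·sqrt(2) = 16*sqrt(2)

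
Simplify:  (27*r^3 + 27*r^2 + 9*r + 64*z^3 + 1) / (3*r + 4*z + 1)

Apply the sum-of-cubes factorisation and cancel (3*r + 4*z + 1).

9*r^2 - 12*r*z + 6*r + 16*z^2 - 4*z + 1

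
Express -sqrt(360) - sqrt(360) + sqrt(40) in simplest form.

sqrt(360) = 6*sqrt(10); sqrt(360) = 6*sqrt(10); sqrt(40) = 2*sqrt(10)
Combine: (-6 - 6 + 2)·sqrt(10) = -10*sqrt(10)

-10*sqrt(10)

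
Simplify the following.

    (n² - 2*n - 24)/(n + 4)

Factor: n² - 2*n - 24 = (n + 4)·(n - 6)
Cancel the common factor (n + 4).

n - 6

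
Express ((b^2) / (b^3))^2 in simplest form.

b^(-2)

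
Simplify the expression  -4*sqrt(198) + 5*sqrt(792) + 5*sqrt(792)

4*sqrt(198) = 12*sqrt(22); 5*sqrt(792) = 30*sqrt(22); 5*sqrt(792) = 30*sqrt(22)
Combine: (-12 + 30 + 30)·sqrt(22) = 48*sqrt(22)

48*sqrt(22)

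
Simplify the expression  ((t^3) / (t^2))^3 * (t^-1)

Inside the bracket: t^1
Raise to the power 3: t^3
Multiply by (t^-1): add exponents.

t^2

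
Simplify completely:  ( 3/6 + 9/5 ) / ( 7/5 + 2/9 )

207/146

Numerator: 3/6 + 9/5 = 23/10
Denominator: 7/5 + 2/9 = 73/45
Divide: (23/10) · (45/73) = 207/146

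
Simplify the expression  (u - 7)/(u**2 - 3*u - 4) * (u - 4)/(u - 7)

Factor: u**2 - 3*u - 4 = (u + 1)*(u - 4)
Cancel the common factors (u - 7), (u - 4).

1/(u + 1)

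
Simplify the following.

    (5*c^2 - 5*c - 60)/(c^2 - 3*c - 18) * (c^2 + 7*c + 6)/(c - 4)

Factor: 5*c^2 - 5*c - 60 = 5*(c - 4)*(c + 3);  c^2 - 3*c - 18 = (c + 3)*(c - 6);  c^2 + 7*c + 6 = (c + 6)*(c + 1)
Cancel the common factors (c - 4), (c + 3).

(5*c^2 + 35*c + 30)/(c - 6)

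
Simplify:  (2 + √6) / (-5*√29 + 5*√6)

(-√174 - 2*√29 - 6 - 2*√6)/115

Multiply numerator and denominator by 5*√6 + 5*√29.
Denominator becomes -575; numerator becomes 10*√6 + 30 + 10*√29 + 5*√174.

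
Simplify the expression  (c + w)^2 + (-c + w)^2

Binomially expand both and collect terms in w, c.

2*c^2 + 2*w^2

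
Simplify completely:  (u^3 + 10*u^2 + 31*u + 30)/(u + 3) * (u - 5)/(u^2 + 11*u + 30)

Factor: u^3 + 10*u^2 + 31*u + 30 = (u + 3)*(u + 5)*(u + 2);  u^2 + 11*u + 30 = (u + 5)*(u + 6)
Cancel the common factors (u + 3), (u + 5).

(u^2 - 3*u - 10)/(u + 6)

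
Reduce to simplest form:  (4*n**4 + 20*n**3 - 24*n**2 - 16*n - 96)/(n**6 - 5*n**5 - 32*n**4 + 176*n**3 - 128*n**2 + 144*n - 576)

4/(n**2 - 10*n + 24)

Factor: 4*n**4 + 20*n**3 - 24*n**2 - 16*n - 96 = 4*(n - 2)*(n + 6)*(n**2 + n + 2);  n**6 - 5*n**5 - 32*n**4 + 176*n**3 - 128*n**2 + 144*n - 576 = (n - 2)*(n - 4)*(n**2 + n + 2)*(n - 6)*(n + 6)
Cancel the common factors (n**2 + n + 2), (n + 6), (n - 2).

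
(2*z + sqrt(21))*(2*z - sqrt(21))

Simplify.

4*z**2 - 21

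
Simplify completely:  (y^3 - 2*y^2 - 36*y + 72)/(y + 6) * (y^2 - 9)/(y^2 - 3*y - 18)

y^2 - 5*y + 6

Factor: y^3 - 2*y^2 - 36*y + 72 = (y + 6)*(y - 6)*(y - 2);  y^2 - 9 = (y + 3)*(y - 3);  y^2 - 3*y - 18 = (y + 3)*(y - 6)
Cancel the common factors (y + 3), (y - 6), (y + 6).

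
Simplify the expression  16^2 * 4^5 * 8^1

2^21

16^2 = 2^8; 4^5 = 2^10; 8^1 = 2^3
Combine exponents: 2^21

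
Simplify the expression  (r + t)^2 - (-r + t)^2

4*r*t

Only the odd-power cross terms survive.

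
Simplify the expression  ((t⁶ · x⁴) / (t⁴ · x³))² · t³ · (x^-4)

t⁷/x²

Inside the bracket: t² · x¹
Raise to the power 2: t⁴ · x²
Multiply by t³ · (x^-4): add exponents.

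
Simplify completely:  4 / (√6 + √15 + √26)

Group as (√15 + √26) + √6; multiply by (√15 + √26) - √6, then rationalise the remaining surd.

(-48*√65 - 20*√26 + 68*√15 + 140*√6)/335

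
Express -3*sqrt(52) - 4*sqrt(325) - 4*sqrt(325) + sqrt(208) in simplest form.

-42*sqrt(13)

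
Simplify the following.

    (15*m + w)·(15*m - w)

(15*m)^2 - (w)^2 = 225*m² - w².

225*m² - w²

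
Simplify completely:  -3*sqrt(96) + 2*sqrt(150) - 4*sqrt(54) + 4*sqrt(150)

3*sqrt(96) = 12*sqrt(6); 2*sqrt(150) = 10*sqrt(6); 4*sqrt(54) = 12*sqrt(6); 4*sqrt(150) = 20*sqrt(6)
Combine: (-12 + 10 - 12 + 20)·sqrt(6) = 6*sqrt(6)

6*sqrt(6)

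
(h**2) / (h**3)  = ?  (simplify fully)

1/h

Quotient: (h**-1)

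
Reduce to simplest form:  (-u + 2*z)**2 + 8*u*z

Expand the square and combine the 8*u*z term.

(u + 2*z)**2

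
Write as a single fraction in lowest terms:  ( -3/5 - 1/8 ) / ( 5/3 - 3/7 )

Numerator: -3/5 - 1/8 = -29/40
Denominator: 5/3 - 3/7 = 26/21
Divide: (-29/40) · (21/26) = -609/1040

-609/1040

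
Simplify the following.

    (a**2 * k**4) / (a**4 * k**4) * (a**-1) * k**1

k/a**3

Quotient: (a**-2)
Multiply by (a**-1) * k**1: add exponents.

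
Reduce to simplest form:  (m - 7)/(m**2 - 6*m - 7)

Factor: m**2 - 6*m - 7 = (m + 1)*(m - 7)
Cancel the common factor (m - 7).

1/(m + 1)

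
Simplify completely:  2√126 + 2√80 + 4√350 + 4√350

8*√5 + 46*√14

2√126 = 6*√14; 2√80 = 8*√5; 4√350 = 20*√14; 4√350 = 20*√14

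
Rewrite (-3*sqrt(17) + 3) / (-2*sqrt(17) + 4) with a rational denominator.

Multiply numerator and denominator by 4 + 2*sqrt(17).
Denominator becomes -52; numerator becomes -90 - 6*sqrt(17).

(3*sqrt(17) + 45)/26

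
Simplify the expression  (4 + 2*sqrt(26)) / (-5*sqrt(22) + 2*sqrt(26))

(-10*sqrt(143) - 52 - 10*sqrt(22) - 4*sqrt(26))/223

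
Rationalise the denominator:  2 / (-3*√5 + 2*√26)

(6*√5 + 4*√26)/59

Multiply numerator and denominator by 3*√5 + 2*√26.
Denominator becomes 59; numerator becomes 6*√5 + 4*√26.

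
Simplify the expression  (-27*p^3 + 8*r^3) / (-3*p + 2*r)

9*p^2 + 6*p*r + 4*r^2

(2*r)^3 - (3*p)^3 = (-3*p + 2*r)(9*p^2 + 6*p*r + 4*r^2).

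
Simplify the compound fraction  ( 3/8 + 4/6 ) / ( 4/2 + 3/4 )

Numerator: 3/8 + 4/6 = 25/24
Denominator: 4/2 + 3/4 = 11/4
Divide: (25/24) · (4/11) = 25/66

25/66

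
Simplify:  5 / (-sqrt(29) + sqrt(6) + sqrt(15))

(20*sqrt(29) + 50*sqrt(15) + 95*sqrt(6) + 15*sqrt(290))/148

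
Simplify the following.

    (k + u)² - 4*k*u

(k - u)²

Expanding gives k² - 2*k*u + u², a perfect square.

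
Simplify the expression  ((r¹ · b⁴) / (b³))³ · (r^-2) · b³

b⁶*r

Inside the bracket: r¹ · b¹
Raise to the power 3: r³ · b³
Multiply by (r^-2) · b³: add exponents.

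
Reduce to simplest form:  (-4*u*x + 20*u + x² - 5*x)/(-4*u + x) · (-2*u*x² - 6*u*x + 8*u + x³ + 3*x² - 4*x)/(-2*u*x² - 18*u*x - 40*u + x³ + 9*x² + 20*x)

(x² - 6*x + 5)/(x + 5)

Factor: -4*u*x + 20*u + x² - 5*x = (x - 5)·(-4*u + x);  -2*u*x² - 6*u*x + 8*u + x³ + 3*x² - 4*x = (x - 1)·(x + 4)·(-2*u + x);  -2*u*x² - 18*u*x - 40*u + x³ + 9*x² + 20*x = (x + 5)·(x + 4)·(-2*u + x)
Cancel the common factors (-2*u + x), (-4*u + x), (x + 4).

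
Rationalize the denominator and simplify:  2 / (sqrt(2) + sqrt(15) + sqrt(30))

(-34*sqrt(15) - 86*sqrt(2) + 120 + 26*sqrt(30))/49

Group as (sqrt(2) + sqrt(30)) + sqrt(15); multiply by (sqrt(2) + sqrt(30)) - sqrt(15), then rationalise the remaining surd.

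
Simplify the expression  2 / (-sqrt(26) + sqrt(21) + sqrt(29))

(-12*sqrt(26) + 9*sqrt(29) + 17*sqrt(21) + sqrt(15834))/465

Group as (sqrt(21) + sqrt(29)) - sqrt(26); multiply by (sqrt(21) + sqrt(29)) + sqrt(26), then rationalise the remaining surd.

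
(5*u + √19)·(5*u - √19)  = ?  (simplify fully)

Product of conjugates: (P+Q)(P-Q) = P^2 - Q^2.

25*u² - 19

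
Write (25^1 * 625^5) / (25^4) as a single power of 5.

25^1 = 5^2; 625^5 = 5^20; 25^4 = 5^8
Combine exponents: 5^14

5^14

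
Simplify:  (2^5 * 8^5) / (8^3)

2^11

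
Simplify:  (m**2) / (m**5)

Quotient: (m**-3)

m**(-3)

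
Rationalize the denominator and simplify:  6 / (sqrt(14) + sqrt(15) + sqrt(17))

(-sqrt(3570) + 6*sqrt(17) + 8*sqrt(15) + 9*sqrt(14))/58

Group as (sqrt(14) + sqrt(15)) + sqrt(17); multiply by (sqrt(14) + sqrt(15)) - sqrt(17), then rationalise the remaining surd.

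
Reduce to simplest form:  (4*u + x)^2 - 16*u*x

After expansion: 16*u^2 - 8*u*x + x^2 — a perfect-square trinomial.

(4*u - x)^2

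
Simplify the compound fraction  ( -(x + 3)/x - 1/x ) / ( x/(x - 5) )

(-x^2 + x + 20)/x^2

Numerator: -(x + 3)/x - 1/x = (-x - 4)/x
Denominator: x/(x - 5) = x/(x - 5)
Divide: ((-x - 4)/x) · ((x - 5)/x) = (-x^2 + x + 20)/x^2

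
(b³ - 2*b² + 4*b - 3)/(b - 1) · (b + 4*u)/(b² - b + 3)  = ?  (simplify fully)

b + 4*u

Factor: b³ - 2*b² + 4*b - 3 = (b² - b + 3)·(b - 1)
Cancel the common factors (b² - b + 3), (b - 1).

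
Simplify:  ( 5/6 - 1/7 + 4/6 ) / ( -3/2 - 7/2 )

-19/70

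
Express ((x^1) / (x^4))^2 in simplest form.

Inside the bracket: (x^-3)
Raise to the power 2: (x^-6)

x^(-6)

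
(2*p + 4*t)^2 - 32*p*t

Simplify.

4*(p - 2*t)^2

Expanding gives 4*p^2 - 16*p*t + 16*t^2, a perfect square.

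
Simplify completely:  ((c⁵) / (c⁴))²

c²

Inside the bracket: c¹
Raise to the power 2: c²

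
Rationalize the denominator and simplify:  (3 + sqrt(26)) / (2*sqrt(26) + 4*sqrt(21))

(-26 - 3*sqrt(26) + 6*sqrt(21) + 2*sqrt(546))/116

Multiply numerator and denominator by -4*sqrt(21) + 2*sqrt(26).
Denominator becomes -232; numerator becomes -4*sqrt(546) - 12*sqrt(21) + 6*sqrt(26) + 52.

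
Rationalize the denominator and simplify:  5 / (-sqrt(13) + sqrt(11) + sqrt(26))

(-60*sqrt(13) - 5*sqrt(26) + 70*sqrt(11) + 65*sqrt(22))/284

Group as (sqrt(11) + sqrt(26)) - sqrt(13); multiply by (sqrt(11) + sqrt(26)) + sqrt(13), then rationalise the remaining surd.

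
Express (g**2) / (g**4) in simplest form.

g**(-2)

Quotient: (g**-2)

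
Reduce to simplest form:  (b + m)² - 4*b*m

(b - m)²

Expanding gives b² - 2*b*m + m², a perfect square.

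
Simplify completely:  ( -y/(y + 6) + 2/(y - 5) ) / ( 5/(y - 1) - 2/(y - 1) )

Numerator: -y/(y + 6) + 2/(y - 5) = (-y² + 7*y + 12)/(y² + y - 30)
Denominator: 5/(y - 1) - 2/(y - 1) = 3/(y - 1)
Divide: ((-y² + 7*y + 12)/(y² + y - 30)) · (y/3 - 1/3) = (-y³ + 8*y² + 5*y - 12)/(3*y² + 3*y - 90)

(-y³ + 8*y² + 5*y - 12)/(3*y² + 3*y - 90)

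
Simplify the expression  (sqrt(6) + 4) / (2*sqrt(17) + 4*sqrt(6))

(-4*sqrt(17) - sqrt(102) + 12 + 8*sqrt(6))/14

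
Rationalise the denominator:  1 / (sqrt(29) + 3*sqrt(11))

Multiply numerator and denominator by -sqrt(29) + 3*sqrt(11).
Denominator becomes 70; numerator becomes -sqrt(29) + 3*sqrt(11).

(-sqrt(29) + 3*sqrt(11))/70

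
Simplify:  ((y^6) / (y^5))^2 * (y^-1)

y

Inside the bracket: y^1
Raise to the power 2: y^2
Multiply by (y^-1): add exponents.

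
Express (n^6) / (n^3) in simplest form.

Quotient: n^3

n^3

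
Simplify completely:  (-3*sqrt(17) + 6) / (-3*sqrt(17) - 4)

(-30*sqrt(17) + 177)/137

Multiply numerator and denominator by -4 + 3*sqrt(17).
Denominator becomes -137; numerator becomes -177 + 30*sqrt(17).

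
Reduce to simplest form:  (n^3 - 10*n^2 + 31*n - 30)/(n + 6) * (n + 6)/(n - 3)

n^2 - 7*n + 10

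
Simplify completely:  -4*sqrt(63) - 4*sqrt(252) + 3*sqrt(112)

-24*sqrt(7)

4*sqrt(63) = 12*sqrt(7); 4*sqrt(252) = 24*sqrt(7); 3*sqrt(112) = 12*sqrt(7)
Combine: (-12 - 24 + 12)·sqrt(7) = -24*sqrt(7)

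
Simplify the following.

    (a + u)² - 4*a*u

Expand the square and combine the 4*a*u term.

(a - u)²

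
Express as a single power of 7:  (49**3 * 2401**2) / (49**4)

7**6

49**3 = 7**6; 2401**2 = 7**8; 49**4 = 7**8
Combine exponents: 7**6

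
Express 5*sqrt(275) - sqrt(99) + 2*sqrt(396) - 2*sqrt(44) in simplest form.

30*sqrt(11)

5*sqrt(275) = 25*sqrt(11); sqrt(99) = 3*sqrt(11); 2*sqrt(396) = 12*sqrt(11); 2*sqrt(44) = 4*sqrt(11)
Combine: (25 - 3 + 12 - 4)·sqrt(11) = 30*sqrt(11)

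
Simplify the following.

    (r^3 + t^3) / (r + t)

Apply the sum-of-cubes factorisation and cancel (r + t).

r^2 - r*t + t^2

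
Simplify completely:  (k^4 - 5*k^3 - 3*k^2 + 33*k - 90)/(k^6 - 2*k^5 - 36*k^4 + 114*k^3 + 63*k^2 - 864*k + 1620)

Factor: k^4 - 5*k^3 - 3*k^2 + 33*k - 90 = (k - 5)*(k + 3)*(k^2 - 3*k + 6);  k^6 - 2*k^5 - 36*k^4 + 114*k^3 + 63*k^2 - 864*k + 1620 = (k - 5)*(k - 3)*(k + 3)*(k^2 - 3*k + 6)*(k + 6)
Cancel the common factors (k^2 - 3*k + 6), (k + 3), (k - 5).

1/(k^2 + 3*k - 18)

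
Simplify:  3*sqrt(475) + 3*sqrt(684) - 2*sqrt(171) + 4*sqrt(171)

3*sqrt(475) = 15*sqrt(19); 3*sqrt(684) = 18*sqrt(19); 2*sqrt(171) = 6*sqrt(19); 4*sqrt(171) = 12*sqrt(19)
Combine: (15 + 18 - 6 + 12)·sqrt(19) = 39*sqrt(19)

39*sqrt(19)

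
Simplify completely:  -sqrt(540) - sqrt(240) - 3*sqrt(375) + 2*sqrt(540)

-13*sqrt(15)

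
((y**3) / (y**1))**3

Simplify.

y**6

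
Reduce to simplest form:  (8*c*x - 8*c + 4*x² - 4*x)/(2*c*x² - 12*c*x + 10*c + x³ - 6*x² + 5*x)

Factor: 8*c*x - 8*c + 4*x² - 4*x = 4·(x - 1)·(2*c + x);  2*c*x² - 12*c*x + 10*c + x³ - 6*x² + 5*x = (x - 1)·(x - 5)·(2*c + x)
Cancel the common factors (x - 1), (2*c + x).

4/(x - 5)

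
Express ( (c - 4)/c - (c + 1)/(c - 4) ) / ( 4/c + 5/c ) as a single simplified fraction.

Numerator: (c - 4)/c - (c + 1)/(c - 4) = (-9*c + 16)/(c**2 - 4*c)
Denominator: 4/c + 5/c = 9/c
Divide: ((-9*c + 16)/(c**2 - 4*c)) · (c/9) = (-9*c + 16)/(9*c - 36)

(-9*c + 16)/(9*c - 36)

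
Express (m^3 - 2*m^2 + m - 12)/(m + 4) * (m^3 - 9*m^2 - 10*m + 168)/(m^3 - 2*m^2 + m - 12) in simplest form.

m^2 - 13*m + 42

Factor: m^3 - 2*m^2 + m - 12 = (m - 3)*(m^2 + m + 4);  m^3 - 9*m^2 - 10*m + 168 = (m - 6)*(m + 4)*(m - 7);  m^3 - 2*m^2 + m - 12 = (m^2 + m + 4)*(m - 3)
Cancel the common factors (m^2 + m + 4), (m - 3), (m + 4).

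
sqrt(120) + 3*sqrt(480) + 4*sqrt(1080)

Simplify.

38*sqrt(30)

sqrt(120) = 2*sqrt(30); 3*sqrt(480) = 12*sqrt(30); 4*sqrt(1080) = 24*sqrt(30)
Combine: (2 + 12 + 24)·sqrt(30) = 38*sqrt(30)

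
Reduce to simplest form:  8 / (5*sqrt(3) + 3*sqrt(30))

(-40*sqrt(3) + 24*sqrt(30))/195

Multiply numerator and denominator by -5*sqrt(3) + 3*sqrt(30).
Denominator becomes 195; numerator becomes -40*sqrt(3) + 24*sqrt(30).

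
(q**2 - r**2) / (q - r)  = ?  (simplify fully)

q + r

Factor q**2 - r**2 and cancel (q - r).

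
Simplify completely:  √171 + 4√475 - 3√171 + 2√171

√171 = 3*√19; 4√475 = 20*√19; 3√171 = 9*√19; 2√171 = 6*√19
Combine: (3 + 20 - 9 + 6)·√19 = 20*√19

20*√19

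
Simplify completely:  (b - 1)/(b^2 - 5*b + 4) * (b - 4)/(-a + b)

Factor: b^2 - 5*b + 4 = (b - 4)*(b - 1)
Cancel the common factors (b - 4), (b - 1).

-1/(a - b)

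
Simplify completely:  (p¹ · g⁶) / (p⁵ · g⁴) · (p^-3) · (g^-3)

1/(g*p⁷)

Quotient: (p^-4) · g²
Multiply by (p^-3) · (g^-3): add exponents.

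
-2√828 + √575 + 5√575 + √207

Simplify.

21*√23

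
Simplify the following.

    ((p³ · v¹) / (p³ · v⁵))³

Inside the bracket: (v^-4)
Raise to the power 3: (v^-12)

v^(-12)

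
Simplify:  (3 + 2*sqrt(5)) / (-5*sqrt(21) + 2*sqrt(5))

Multiply numerator and denominator by 2*sqrt(5) + 5*sqrt(21).
Denominator becomes -505; numerator becomes 6*sqrt(5) + 20 + 15*sqrt(21) + 10*sqrt(105).

(-10*sqrt(105) - 15*sqrt(21) - 20 - 6*sqrt(5))/505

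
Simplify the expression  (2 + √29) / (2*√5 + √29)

Multiply numerator and denominator by -2*√5 + √29.
Denominator becomes 9; numerator becomes -2*√145 - 4*√5 + 2*√29 + 29.

(-2*√145 - 4*√5 + 2*√29 + 29)/9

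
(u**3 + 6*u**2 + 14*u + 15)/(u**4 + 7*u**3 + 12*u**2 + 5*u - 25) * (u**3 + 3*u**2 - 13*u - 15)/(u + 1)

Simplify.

Factor: u**3 + 6*u**2 + 14*u + 15 = (u + 3)*(u**2 + 3*u + 5);  u**4 + 7*u**3 + 12*u**2 + 5*u - 25 = (u**2 + 3*u + 5)*(u - 1)*(u + 5);  u**3 + 3*u**2 - 13*u - 15 = (u + 1)*(u + 5)*(u - 3)
Cancel the common factors (u**2 + 3*u + 5), (u + 5), (u + 1).

(u**2 - 9)/(u - 1)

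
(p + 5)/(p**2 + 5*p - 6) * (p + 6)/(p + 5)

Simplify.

1/(p - 1)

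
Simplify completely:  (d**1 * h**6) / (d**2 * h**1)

h**5/d

Quotient: (d**-1) * h**5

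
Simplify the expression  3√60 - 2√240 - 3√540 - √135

-23*√15

3√60 = 6*√15; 2√240 = 8*√15; 3√540 = 18*√15; √135 = 3*√15
Combine: (6 - 8 - 18 - 3)·√15 = -23*√15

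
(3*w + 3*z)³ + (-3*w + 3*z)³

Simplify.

54*z*(3*w² + z²)

Only the even-power cross terms survive.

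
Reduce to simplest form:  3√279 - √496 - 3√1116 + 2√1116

3√279 = 9*√31; √496 = 4*√31; 3√1116 = 18*√31; 2√1116 = 12*√31
Combine: (9 - 4 - 18 + 12)·√31 = -√31

-√31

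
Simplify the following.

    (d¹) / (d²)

Quotient: (d^-1)

1/d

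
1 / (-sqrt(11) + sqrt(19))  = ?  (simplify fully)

Multiply numerator and denominator by sqrt(11) + sqrt(19).
Denominator becomes 8; numerator becomes sqrt(11) + sqrt(19).

(sqrt(11) + sqrt(19))/8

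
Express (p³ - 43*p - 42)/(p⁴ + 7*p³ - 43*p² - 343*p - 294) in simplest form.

1/(p + 7)

Factor: p³ - 43*p - 42 = (p + 6)·(p + 1)·(p - 7);  p⁴ + 7*p³ - 43*p² - 343*p - 294 = (p + 6)·(p + 1)·(p - 7)·(p + 7)
Cancel the common factors (p + 6), (p - 7), (p + 1).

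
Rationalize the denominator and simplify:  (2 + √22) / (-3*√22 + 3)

(-8 - √22)/21

Multiply numerator and denominator by 3 + 3*√22.
Denominator becomes -189; numerator becomes 9*√22 + 72.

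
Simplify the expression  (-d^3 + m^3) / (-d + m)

m^3 - d^3 = (-d + m)(d^2 + d*m + m^2).

d^2 + d*m + m^2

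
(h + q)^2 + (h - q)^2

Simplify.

Binomially expand both and collect terms in h, q.

2*h^2 + 2*q^2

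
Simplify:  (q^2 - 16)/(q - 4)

Factor: q^2 - 16 = (q - 4)*(q + 4)
Cancel the common factor (q - 4).

q + 4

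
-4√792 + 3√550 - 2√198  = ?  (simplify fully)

-15*√22

4√792 = 24*√22; 3√550 = 15*√22; 2√198 = 6*√22
Combine: (-24 + 15 - 6)·√22 = -15*√22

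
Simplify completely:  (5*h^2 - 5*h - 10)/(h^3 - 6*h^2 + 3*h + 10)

5/(h - 5)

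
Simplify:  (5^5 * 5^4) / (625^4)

5^5 = 5^5; 5^4 = 5^4; 625^4 = 5^16
Combine exponents: 5^(-7)

5^(-7)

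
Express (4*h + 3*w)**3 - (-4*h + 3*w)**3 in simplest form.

128*h**3 + 216*h*w**2

Binomially expand both and collect terms in (3*w), (4*h).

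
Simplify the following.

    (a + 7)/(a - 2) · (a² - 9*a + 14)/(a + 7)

Factor: a² - 9*a + 14 = (a - 2)·(a - 7)
Cancel the common factors (a - 2), (a + 7).

a - 7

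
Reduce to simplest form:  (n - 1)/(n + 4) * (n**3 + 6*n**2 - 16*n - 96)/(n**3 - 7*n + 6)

(n**2 + 2*n - 24)/(n**2 + n - 6)

Factor: n**3 + 6*n**2 - 16*n - 96 = (n + 4)*(n + 6)*(n - 4);  n**3 - 7*n + 6 = (n - 2)*(n - 1)*(n + 3)
Cancel the common factors (n + 4), (n - 1).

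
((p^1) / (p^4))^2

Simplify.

p^(-6)

Inside the bracket: (p^-3)
Raise to the power 2: (p^-6)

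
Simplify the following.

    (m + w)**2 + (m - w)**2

2*m**2 + 2*w**2

Binomially expand both and collect terms in m, w.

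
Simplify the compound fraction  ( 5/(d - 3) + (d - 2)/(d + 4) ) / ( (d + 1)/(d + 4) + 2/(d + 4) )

(d^2 + 26)/(d^2 - 9)

Numerator: 5/(d - 3) + (d - 2)/(d + 4) = (d^2 + 26)/(d^2 + d - 12)
Denominator: (d + 1)/(d + 4) + 2/(d + 4) = (d + 3)/(d + 4)
Divide: ((d^2 + 26)/(d^2 + d - 12)) · ((d + 4)/(d + 3)) = (d^2 + 26)/(d^2 - 9)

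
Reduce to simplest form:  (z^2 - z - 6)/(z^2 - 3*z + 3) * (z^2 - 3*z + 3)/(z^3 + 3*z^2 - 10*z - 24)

1/(z + 4)

Factor: z^2 - z - 6 = (z + 2)*(z - 3);  z^3 + 3*z^2 - 10*z - 24 = (z + 4)*(z - 3)*(z + 2)
Cancel the common factors (z^2 - 3*z + 3), (z + 2), (z - 3).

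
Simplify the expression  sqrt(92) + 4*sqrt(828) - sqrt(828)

20*sqrt(23)

sqrt(92) = 2*sqrt(23); 4*sqrt(828) = 24*sqrt(23); sqrt(828) = 6*sqrt(23)
Combine: (2 + 24 - 6)·sqrt(23) = 20*sqrt(23)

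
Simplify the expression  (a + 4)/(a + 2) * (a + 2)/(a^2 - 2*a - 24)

Factor: a^2 - 2*a - 24 = (a - 6)*(a + 4)
Cancel the common factors (a + 2), (a + 4).

1/(a - 6)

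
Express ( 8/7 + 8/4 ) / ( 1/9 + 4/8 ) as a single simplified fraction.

36/7

Numerator: 8/7 + 8/4 = 22/7
Denominator: 1/9 + 4/8 = 11/18
Divide: (22/7) · (18/11) = 36/7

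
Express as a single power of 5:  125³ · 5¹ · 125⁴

5^22

125³ = 5^9; 5¹ = 5^1; 125⁴ = 5^12
Combine exponents: 5^22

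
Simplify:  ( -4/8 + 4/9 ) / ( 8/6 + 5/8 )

-4/141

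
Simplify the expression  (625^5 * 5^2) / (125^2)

5^16

625^5 = 5^20; 5^2 = 5^2; 125^2 = 5^6
Combine exponents: 5^16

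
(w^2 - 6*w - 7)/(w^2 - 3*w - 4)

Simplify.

Factor: w^2 - 6*w - 7 = (w + 1)*(w - 7);  w^2 - 3*w - 4 = (w - 4)*(w + 1)
Cancel the common factor (w + 1).

(w - 7)/(w - 4)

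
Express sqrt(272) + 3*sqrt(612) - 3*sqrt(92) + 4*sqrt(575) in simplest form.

14*sqrt(23) + 22*sqrt(17)

sqrt(272) = 4*sqrt(17); 3*sqrt(612) = 18*sqrt(17); 3*sqrt(92) = 6*sqrt(23); 4*sqrt(575) = 20*sqrt(23)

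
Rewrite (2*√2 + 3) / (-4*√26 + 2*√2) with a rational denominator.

(-6*√26 - 8*√13 - 3*√2 - 4)/204

Multiply numerator and denominator by 2*√2 + 4*√26.
Denominator becomes -408; numerator becomes 8 + 6*√2 + 16*√13 + 12*√26.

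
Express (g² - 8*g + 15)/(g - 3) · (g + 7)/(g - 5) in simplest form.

Factor: g² - 8*g + 15 = (g - 5)·(g - 3)
Cancel the common factors (g - 5), (g - 3).

g + 7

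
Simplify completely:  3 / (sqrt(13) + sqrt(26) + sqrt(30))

Group as (sqrt(13) + sqrt(26)) + sqrt(30); multiply by (sqrt(13) + sqrt(26)) - sqrt(30), then rationalise the remaining surd.

(-156*sqrt(15) + 27*sqrt(30) + 51*sqrt(26) + 129*sqrt(13))/1271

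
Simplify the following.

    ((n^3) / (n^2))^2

Inside the bracket: n^1
Raise to the power 2: n^2

n^2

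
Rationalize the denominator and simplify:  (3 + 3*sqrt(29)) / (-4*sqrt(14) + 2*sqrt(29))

Multiply numerator and denominator by 2*sqrt(29) + 4*sqrt(14).
Denominator becomes -108; numerator becomes 6*sqrt(29) + 12*sqrt(14) + 174 + 12*sqrt(406).

(-2*sqrt(406) - 29 - 2*sqrt(14) - sqrt(29))/18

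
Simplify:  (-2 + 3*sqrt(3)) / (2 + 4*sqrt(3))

(-7*sqrt(3) + 20)/22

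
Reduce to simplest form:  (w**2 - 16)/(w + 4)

Factor: w**2 - 16 = (w - 4)*(w + 4)
Cancel the common factor (w + 4).

w - 4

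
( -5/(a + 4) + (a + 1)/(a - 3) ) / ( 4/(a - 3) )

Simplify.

Numerator: -5/(a + 4) + (a + 1)/(a - 3) = (a² + 19)/(a² + a - 12)
Denominator: 4/(a - 3) = 4/(a - 3)
Divide: ((a² + 19)/(a² + a - 12)) · (a/4 - 3/4) = (a² + 19)/(4*a + 16)

(a² + 19)/(4*a + 16)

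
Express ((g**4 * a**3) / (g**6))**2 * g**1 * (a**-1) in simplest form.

Inside the bracket: (g**-2) * a**3
Raise to the power 2: (g**-4) * a**6
Multiply by g**1 * (a**-1): add exponents.

a**5/g**3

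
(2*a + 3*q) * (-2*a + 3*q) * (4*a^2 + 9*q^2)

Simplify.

-16*a^4 + 81*q^4

Pair the conjugate factors: ((3*q)+(2*a))((3*q)-(2*a)) = -4*a^2 + 9*q^2, then repeat with the next factor.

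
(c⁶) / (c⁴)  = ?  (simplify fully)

Quotient: c²

c²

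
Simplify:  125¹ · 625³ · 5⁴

125¹ = 5^3; 625³ = 5^12; 5⁴ = 5^4
Combine exponents: 5^19

5^19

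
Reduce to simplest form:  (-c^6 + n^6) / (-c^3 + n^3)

Factor n^6 - c^6 and cancel (-c^3 + n^3).

c^3 + n^3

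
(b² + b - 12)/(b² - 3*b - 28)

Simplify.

(b - 3)/(b - 7)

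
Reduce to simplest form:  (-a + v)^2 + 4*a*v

(a + v)^2

Expand the square and combine the 4*a*v term.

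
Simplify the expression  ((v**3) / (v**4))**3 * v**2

1/v

Inside the bracket: (v**-1)
Raise to the power 3: (v**-3)
Multiply by v**2: add exponents.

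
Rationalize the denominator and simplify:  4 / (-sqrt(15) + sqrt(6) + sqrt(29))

Group as (sqrt(6) + sqrt(29)) - sqrt(15); multiply by (sqrt(6) + sqrt(29)) + sqrt(15), then rationalise the remaining surd.

(-10*sqrt(15) - 4*sqrt(29) + 19*sqrt(6) + 3*sqrt(290))/37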